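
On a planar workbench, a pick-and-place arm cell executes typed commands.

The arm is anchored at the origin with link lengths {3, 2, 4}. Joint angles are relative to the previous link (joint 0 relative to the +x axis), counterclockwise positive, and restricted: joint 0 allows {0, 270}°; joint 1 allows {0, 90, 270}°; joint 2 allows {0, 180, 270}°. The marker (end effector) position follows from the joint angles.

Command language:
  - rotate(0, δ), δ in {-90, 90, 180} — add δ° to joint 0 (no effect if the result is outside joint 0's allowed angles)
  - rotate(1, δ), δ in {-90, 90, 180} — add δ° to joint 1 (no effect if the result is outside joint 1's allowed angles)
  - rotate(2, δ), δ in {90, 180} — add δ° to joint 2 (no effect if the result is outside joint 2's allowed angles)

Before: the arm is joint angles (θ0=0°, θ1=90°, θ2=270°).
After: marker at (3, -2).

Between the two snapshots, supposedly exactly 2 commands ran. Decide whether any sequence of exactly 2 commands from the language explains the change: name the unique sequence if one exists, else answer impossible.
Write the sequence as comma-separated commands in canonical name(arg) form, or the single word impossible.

rotate(2, 90), rotate(2, 180)

key: order matters: swapping rotate(2, 90) and rotate(2, 180) lands elsewhere
begin: joint angles (θ0=0°, θ1=90°, θ2=270°)
t=1 rotate(2, 90) ⇒ joint angles (θ0=0°, θ1=90°, θ2=0°)
t=2 rotate(2, 180) ⇒ joint angles (θ0=0°, θ1=90°, θ2=180°)
all 64 alternatives checked — unique.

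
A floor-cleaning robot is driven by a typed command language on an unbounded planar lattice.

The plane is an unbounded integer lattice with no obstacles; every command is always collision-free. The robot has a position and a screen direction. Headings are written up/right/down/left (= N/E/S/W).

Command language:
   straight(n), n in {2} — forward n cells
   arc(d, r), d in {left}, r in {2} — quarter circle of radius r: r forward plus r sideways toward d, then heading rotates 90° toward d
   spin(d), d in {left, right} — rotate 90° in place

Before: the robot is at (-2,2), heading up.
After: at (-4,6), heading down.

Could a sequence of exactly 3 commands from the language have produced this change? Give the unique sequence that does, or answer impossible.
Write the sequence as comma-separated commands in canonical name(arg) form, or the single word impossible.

key: order matters: swapping straight(2) and spin(left) lands elsewhere
initial: at (-2,2), heading up
t=1 straight(2) ⇒ at (-2,4), heading up
t=2 arc(left, 2) ⇒ at (-4,6), heading left
t=3 spin(left) ⇒ at (-4,6), heading down
uniquely the one of 64 3-step routes that fits.

straight(2), arc(left, 2), spin(left)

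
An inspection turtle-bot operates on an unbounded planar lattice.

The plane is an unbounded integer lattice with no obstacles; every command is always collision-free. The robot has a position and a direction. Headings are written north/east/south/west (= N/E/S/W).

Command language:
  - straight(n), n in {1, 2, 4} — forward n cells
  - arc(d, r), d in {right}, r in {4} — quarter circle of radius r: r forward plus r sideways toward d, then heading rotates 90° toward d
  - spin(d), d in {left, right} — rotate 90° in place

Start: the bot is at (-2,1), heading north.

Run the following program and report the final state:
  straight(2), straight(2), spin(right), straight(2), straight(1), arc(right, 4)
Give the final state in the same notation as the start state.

at (5,1), heading south

t0: at (-2,1), heading north
1. straight(2) → at (-2,3), heading north
2. straight(2) → at (-2,5), heading north
3. spin(right) → at (-2,5), heading east
4. straight(2) → at (0,5), heading east
5. straight(1) → at (1,5), heading east
6. arc(right, 4) → at (5,1), heading south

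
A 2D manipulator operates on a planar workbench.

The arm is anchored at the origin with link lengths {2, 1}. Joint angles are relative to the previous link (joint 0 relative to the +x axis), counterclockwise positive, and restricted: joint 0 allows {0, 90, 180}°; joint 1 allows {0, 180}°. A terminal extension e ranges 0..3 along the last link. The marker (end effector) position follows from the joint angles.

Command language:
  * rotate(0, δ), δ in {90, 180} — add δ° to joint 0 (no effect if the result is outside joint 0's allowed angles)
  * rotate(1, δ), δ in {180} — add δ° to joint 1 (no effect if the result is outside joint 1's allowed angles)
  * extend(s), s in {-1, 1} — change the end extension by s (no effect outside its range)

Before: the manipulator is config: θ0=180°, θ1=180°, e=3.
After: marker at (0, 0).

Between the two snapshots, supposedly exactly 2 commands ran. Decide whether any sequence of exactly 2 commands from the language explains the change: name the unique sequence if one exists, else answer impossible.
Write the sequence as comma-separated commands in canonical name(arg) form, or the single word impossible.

extend(-1), extend(-1)

begin: config: θ0=180°, θ1=180°, e=3
step 1 (extend(-1)): config: θ0=180°, θ1=180°, e=2
step 2 (extend(-1)): config: θ0=180°, θ1=180°, e=1
all 25 alternatives checked — unique.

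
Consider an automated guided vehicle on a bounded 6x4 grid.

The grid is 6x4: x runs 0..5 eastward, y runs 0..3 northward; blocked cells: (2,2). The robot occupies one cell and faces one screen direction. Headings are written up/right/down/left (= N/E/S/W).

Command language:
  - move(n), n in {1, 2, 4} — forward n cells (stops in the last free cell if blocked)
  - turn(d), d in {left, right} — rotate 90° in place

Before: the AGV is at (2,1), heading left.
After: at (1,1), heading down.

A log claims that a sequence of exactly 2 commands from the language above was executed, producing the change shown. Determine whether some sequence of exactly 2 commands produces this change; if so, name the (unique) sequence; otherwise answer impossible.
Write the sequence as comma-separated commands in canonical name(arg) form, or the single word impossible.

key: position moved to (1,1) AND the heading swung to S — translation plus rotation needed
from: at (2,1), heading left
1. move(1) → at (1,1), heading left
2. turn(left) → at (1,1), heading down
all 25 alternatives checked — unique.

move(1), turn(left)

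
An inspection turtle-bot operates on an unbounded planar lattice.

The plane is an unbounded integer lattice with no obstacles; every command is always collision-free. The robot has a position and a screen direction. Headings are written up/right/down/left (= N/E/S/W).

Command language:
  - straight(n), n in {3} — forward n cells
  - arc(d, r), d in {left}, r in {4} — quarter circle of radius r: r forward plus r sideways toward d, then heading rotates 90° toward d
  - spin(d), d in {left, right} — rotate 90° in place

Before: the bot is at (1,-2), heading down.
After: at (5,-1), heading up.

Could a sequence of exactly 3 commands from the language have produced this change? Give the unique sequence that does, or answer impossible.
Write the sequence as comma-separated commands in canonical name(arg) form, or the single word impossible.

straight(3), spin(left), arc(left, 4)

key: order matters: swapping straight(3) and arc(left, 4) lands elsewhere
t0: at (1,-2), heading down
1. straight(3) → at (1,-5), heading down
2. spin(left) → at (1,-5), heading right
3. arc(left, 4) → at (5,-1), heading up
no rival 3-sequence matches.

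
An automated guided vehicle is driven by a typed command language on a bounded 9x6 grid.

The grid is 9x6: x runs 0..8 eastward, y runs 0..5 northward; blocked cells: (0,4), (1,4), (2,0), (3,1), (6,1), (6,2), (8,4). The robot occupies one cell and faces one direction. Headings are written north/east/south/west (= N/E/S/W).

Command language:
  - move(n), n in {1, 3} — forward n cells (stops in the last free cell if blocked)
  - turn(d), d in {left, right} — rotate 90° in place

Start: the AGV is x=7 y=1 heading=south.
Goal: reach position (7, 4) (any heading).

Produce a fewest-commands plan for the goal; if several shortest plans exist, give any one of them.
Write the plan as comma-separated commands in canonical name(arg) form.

start: x=7 y=1 heading=south
t=1 turn(right) ⇒ x=7 y=1 heading=west
t=2 turn(right) ⇒ x=7 y=1 heading=north
t=3 move(3) ⇒ x=7 y=4 heading=north
minimal: 3 command(s), checked below 3.

turn(right), turn(right), move(3)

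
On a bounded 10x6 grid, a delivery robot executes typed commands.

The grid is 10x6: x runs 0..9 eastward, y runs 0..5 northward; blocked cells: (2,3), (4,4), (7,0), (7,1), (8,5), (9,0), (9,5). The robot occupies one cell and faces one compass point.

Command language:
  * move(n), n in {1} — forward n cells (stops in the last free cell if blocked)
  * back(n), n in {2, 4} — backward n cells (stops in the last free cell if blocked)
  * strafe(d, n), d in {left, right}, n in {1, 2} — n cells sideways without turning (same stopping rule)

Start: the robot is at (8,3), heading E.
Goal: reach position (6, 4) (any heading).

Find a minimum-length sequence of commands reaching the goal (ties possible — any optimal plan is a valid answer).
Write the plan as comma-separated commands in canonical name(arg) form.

strafe(left, 1), back(2)

from: at (8,3), heading E
1. strafe(left, 1) → at (8,4), heading E
2. back(2) → at (6,4), heading E
minimal: 2 command(s), checked below 2.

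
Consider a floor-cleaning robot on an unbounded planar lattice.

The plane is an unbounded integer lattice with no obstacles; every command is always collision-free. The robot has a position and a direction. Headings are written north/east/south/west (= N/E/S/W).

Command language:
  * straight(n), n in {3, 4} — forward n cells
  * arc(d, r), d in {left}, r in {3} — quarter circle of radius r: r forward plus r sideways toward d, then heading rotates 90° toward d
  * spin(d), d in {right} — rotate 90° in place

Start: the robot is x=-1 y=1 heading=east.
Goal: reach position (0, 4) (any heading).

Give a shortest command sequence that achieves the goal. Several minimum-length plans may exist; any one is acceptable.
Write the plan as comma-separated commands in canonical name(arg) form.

begin: x=-1 y=1 heading=east
t=1 straight(4) ⇒ x=3 y=1 heading=east
t=2 arc(left, 3) ⇒ x=6 y=4 heading=north
t=3 arc(left, 3) ⇒ x=3 y=7 heading=west
t=4 arc(left, 3) ⇒ x=0 y=4 heading=south
minimal: 4 command(s), checked below 4.

straight(4), arc(left, 3), arc(left, 3), arc(left, 3)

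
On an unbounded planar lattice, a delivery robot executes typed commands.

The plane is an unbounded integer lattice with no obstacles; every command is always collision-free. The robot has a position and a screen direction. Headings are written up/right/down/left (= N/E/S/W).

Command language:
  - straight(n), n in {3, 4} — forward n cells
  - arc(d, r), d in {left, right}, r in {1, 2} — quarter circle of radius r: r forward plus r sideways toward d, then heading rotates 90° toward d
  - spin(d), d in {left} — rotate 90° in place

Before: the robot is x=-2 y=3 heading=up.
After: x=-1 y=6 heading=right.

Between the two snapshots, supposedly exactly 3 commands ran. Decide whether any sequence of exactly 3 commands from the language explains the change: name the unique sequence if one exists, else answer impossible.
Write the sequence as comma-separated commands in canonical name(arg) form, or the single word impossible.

key: order matters: swapping spin(left) and arc(right, 2) lands elsewhere
initial: x=-2 y=3 heading=up
[1] after spin(left): x=-2 y=3 heading=left
[2] after arc(right, 1): x=-3 y=4 heading=up
[3] after arc(right, 2): x=-1 y=6 heading=right
uniquely the one of 343 3-step routes that fits.

spin(left), arc(right, 1), arc(right, 2)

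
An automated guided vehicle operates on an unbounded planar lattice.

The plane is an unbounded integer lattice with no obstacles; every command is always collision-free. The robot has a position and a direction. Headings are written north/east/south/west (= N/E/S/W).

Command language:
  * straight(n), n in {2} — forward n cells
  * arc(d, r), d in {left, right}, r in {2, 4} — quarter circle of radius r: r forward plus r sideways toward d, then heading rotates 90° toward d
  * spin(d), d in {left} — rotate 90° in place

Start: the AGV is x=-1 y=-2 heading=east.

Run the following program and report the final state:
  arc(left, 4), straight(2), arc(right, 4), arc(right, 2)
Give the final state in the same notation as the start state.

start: x=-1 y=-2 heading=east
step 1 (arc(left, 4)): x=3 y=2 heading=north
step 2 (straight(2)): x=3 y=4 heading=north
step 3 (arc(right, 4)): x=7 y=8 heading=east
step 4 (arc(right, 2)): x=9 y=6 heading=south

x=9 y=6 heading=south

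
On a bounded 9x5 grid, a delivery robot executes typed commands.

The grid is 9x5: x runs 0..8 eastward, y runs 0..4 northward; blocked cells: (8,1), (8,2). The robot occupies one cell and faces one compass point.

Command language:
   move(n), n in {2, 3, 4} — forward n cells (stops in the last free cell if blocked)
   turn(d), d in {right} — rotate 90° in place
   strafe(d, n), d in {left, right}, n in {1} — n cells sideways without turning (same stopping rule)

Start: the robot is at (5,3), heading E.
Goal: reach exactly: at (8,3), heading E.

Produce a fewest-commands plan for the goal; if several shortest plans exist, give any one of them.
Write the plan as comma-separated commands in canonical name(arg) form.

move(4)

from: at (5,3), heading E
[1] after move(4): at (8,3), heading E
minimal: 1 command(s), checked below 1.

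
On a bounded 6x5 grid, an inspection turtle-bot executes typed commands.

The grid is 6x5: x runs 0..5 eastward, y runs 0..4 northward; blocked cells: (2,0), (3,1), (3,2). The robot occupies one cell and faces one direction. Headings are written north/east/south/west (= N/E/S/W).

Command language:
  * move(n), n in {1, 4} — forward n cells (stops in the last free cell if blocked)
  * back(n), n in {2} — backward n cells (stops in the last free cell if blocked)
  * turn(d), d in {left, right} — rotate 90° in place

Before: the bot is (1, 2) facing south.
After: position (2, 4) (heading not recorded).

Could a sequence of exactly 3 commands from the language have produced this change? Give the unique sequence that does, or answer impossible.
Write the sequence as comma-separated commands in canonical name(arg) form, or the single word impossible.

key: order matters: swapping back(2) and move(1) lands elsewhere
start: (1, 2) facing south
step 1 (back(2)): (1, 4) facing south
step 2 (turn(left)): (1, 4) facing east
step 3 (move(1)): (2, 4) facing east
no other 3-command option fits: unique.

back(2), turn(left), move(1)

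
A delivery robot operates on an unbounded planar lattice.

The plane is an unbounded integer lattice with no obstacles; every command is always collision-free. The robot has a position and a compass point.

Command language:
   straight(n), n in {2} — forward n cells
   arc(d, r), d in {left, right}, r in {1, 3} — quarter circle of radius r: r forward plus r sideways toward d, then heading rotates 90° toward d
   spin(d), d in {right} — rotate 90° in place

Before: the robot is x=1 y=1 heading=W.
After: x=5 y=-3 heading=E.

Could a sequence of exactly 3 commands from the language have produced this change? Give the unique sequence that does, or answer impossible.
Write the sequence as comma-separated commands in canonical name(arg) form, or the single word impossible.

key: cell and facing (now E) both changed — the 3 commands mix motion and turning
begin: x=1 y=1 heading=W
[1] after arc(left, 1): x=0 y=0 heading=S
[2] after arc(left, 3): x=3 y=-3 heading=E
[3] after straight(2): x=5 y=-3 heading=E
no rival 3-sequence matches.

arc(left, 1), arc(left, 3), straight(2)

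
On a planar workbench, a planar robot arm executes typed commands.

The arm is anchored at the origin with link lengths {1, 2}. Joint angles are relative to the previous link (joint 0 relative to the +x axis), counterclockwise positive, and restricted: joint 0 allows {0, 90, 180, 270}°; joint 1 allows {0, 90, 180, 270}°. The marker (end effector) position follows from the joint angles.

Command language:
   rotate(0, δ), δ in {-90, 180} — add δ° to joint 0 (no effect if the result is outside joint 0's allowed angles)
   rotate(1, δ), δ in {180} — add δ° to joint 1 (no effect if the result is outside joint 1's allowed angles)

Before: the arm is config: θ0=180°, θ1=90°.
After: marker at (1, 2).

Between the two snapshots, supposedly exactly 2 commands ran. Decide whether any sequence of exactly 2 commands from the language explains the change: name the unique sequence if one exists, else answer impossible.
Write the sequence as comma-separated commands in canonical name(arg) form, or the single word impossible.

begin: config: θ0=180°, θ1=90°
t=1 rotate(0, -90) ⇒ config: θ0=90°, θ1=90°
t=2 rotate(0, -90) ⇒ config: θ0=0°, θ1=90°
all 9 alternatives checked — unique.

rotate(0, -90), rotate(0, -90)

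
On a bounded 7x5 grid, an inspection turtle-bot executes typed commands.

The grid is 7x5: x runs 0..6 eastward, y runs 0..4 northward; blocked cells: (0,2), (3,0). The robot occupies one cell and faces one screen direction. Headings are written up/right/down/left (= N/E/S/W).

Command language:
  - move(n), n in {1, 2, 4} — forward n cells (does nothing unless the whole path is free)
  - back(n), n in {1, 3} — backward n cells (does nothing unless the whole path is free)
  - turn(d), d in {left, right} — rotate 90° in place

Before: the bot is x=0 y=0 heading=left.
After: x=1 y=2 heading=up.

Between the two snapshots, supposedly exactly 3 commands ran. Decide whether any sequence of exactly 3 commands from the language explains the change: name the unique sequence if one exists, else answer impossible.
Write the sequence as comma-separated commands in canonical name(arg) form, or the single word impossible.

back(1), turn(right), move(2)

key: cell and facing (now N) both changed — the 3 commands mix motion and turning
start: x=0 y=0 heading=left
t=1 back(1) ⇒ x=1 y=0 heading=left
t=2 turn(right) ⇒ x=1 y=0 heading=up
t=3 move(2) ⇒ x=1 y=2 heading=up
uniquely the one of 343 3-step routes that fits.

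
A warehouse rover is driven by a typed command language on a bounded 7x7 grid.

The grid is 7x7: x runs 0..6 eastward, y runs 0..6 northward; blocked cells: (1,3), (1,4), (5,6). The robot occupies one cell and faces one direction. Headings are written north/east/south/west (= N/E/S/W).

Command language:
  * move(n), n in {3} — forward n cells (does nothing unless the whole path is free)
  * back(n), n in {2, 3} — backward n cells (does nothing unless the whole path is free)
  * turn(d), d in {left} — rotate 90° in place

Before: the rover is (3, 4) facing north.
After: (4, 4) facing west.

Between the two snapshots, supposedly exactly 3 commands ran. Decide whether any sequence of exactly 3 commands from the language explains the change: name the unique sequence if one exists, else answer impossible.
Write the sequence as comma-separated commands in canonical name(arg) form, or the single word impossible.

impossible

every 3-command combo misses the target.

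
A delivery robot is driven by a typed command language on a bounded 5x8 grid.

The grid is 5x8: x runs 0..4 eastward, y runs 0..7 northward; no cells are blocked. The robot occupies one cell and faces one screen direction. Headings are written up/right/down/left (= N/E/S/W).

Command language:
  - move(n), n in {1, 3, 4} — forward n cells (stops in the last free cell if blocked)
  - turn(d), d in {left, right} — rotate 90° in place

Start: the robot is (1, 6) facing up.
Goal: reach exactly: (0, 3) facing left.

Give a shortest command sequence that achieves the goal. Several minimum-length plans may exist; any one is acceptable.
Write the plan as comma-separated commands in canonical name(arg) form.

t0: (1, 6) facing up
step 1 (turn(right)): (1, 6) facing right
step 2 (turn(right)): (1, 6) facing down
step 3 (move(3)): (1, 3) facing down
step 4 (turn(right)): (1, 3) facing left
step 5 (move(3)): (0, 3) facing left
no 4-step plan works, so 5 is optimal.

turn(right), turn(right), move(3), turn(right), move(3)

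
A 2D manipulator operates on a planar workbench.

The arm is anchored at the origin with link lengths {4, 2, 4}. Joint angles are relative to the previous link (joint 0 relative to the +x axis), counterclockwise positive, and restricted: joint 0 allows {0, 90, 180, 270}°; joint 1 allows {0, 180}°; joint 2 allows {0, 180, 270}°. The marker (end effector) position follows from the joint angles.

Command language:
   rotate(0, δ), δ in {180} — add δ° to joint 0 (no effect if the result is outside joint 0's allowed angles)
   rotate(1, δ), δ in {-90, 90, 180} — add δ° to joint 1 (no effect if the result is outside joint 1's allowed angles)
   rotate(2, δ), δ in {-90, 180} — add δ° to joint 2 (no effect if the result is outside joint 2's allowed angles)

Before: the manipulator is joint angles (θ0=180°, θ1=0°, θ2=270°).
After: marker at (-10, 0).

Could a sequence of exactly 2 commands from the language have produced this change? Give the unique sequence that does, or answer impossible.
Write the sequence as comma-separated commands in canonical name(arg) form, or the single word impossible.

key: running rotate(2, 180) before rotate(2, -90) would end elsewhere — order is forced
t0: joint angles (θ0=180°, θ1=0°, θ2=270°)
1. rotate(2, -90) → joint angles (θ0=180°, θ1=0°, θ2=180°)
2. rotate(2, 180) → joint angles (θ0=180°, θ1=0°, θ2=0°)
uniquely the one of 36 2-step routes that fits.

rotate(2, -90), rotate(2, 180)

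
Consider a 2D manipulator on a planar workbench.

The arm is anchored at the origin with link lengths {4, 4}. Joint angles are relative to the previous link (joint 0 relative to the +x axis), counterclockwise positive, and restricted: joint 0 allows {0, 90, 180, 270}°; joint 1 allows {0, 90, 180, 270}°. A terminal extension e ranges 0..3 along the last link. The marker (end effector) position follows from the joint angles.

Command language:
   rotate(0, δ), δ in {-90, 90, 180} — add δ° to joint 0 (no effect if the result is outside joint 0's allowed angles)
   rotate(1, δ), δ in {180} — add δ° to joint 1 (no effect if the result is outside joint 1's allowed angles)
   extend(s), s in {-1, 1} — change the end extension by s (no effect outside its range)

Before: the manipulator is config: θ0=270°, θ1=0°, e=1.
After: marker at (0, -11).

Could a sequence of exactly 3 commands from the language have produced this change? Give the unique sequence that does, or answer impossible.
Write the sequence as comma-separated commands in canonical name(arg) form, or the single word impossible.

extend(1), extend(1), extend(1)

from: config: θ0=270°, θ1=0°, e=1
1. extend(1) → config: θ0=270°, θ1=0°, e=2
2. extend(1) → config: θ0=270°, θ1=0°, e=3
3. extend(1) → config: θ0=270°, θ1=0°, e=3
all 216 alternatives checked — unique.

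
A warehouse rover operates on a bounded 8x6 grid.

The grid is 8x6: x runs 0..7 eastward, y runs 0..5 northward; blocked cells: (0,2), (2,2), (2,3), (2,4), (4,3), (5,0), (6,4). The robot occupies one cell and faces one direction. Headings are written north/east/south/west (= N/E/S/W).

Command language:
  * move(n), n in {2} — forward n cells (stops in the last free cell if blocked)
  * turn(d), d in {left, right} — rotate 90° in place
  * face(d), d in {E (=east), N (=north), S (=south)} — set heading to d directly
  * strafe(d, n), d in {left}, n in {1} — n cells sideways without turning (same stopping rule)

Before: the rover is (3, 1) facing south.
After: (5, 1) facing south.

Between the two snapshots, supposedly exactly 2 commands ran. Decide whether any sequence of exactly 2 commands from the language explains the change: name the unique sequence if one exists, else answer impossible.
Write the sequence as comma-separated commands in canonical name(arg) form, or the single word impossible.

key: heading stays S — no command in the sequence turns
start: (3, 1) facing south
t=1 strafe(left, 1) ⇒ (4, 1) facing south
t=2 strafe(left, 1) ⇒ (5, 1) facing south
uniquely the one of 49 2-step routes that fits.

strafe(left, 1), strafe(left, 1)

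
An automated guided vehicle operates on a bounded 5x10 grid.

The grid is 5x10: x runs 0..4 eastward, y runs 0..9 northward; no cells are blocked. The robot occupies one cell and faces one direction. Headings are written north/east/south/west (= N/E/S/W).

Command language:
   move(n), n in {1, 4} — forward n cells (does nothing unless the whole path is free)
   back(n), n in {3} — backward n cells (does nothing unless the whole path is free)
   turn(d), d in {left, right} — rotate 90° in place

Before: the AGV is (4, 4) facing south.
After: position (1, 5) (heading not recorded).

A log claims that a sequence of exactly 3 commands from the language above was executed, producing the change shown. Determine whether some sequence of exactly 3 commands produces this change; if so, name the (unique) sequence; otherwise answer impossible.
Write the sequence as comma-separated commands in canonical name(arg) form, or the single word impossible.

no 3-step route produces this change.

impossible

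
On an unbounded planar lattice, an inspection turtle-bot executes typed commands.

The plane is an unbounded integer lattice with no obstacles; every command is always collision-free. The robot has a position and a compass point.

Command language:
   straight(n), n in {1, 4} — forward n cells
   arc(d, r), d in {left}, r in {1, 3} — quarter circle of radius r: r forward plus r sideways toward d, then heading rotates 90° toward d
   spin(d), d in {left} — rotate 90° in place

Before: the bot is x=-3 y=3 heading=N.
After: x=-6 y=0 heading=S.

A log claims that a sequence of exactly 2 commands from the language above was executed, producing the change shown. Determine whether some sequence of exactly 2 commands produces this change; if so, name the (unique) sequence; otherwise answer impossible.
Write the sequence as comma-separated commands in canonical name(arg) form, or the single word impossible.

spin(left), arc(left, 3)

key: cell and facing (now S) both changed — the 2 commands mix motion and turning
t0: x=-3 y=3 heading=N
1. spin(left) → x=-3 y=3 heading=W
2. arc(left, 3) → x=-6 y=0 heading=S
no rival 2-sequence matches.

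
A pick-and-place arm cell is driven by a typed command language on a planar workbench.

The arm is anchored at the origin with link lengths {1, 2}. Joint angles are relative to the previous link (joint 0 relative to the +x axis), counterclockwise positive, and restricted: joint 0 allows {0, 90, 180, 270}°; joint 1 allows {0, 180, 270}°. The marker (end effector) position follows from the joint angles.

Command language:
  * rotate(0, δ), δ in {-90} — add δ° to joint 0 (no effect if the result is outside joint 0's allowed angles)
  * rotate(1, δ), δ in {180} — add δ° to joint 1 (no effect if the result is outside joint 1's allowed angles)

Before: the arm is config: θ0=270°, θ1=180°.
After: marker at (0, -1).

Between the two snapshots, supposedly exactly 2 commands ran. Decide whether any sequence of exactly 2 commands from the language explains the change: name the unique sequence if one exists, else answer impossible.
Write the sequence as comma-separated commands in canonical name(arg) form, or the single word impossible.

rotate(0, -90), rotate(0, -90)

from: config: θ0=270°, θ1=180°
[1] after rotate(0, -90): config: θ0=180°, θ1=180°
[2] after rotate(0, -90): config: θ0=90°, θ1=180°
no rival 2-sequence matches.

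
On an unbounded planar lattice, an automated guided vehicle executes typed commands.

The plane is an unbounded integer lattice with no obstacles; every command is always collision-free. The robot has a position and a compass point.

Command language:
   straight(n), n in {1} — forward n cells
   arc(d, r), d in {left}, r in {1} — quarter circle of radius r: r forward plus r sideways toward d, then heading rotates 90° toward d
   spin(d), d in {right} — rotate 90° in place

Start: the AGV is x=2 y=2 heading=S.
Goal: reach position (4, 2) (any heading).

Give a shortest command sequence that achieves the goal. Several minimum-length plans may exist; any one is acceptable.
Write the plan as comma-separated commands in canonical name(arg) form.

begin: x=2 y=2 heading=S
step 1 (arc(left, 1)): x=3 y=1 heading=E
step 2 (arc(left, 1)): x=4 y=2 heading=N
shorter routes all fall short; 2 is best.

arc(left, 1), arc(left, 1)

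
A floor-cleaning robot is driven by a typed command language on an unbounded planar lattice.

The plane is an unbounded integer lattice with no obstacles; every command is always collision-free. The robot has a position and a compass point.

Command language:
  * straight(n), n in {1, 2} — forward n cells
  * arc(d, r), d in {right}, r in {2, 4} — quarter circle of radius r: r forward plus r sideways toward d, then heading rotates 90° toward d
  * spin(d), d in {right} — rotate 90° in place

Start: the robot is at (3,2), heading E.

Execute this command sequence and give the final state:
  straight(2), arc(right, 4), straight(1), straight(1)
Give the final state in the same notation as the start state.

start: at (3,2), heading E
step 1 (straight(2)): at (5,2), heading E
step 2 (arc(right, 4)): at (9,-2), heading S
step 3 (straight(1)): at (9,-3), heading S
step 4 (straight(1)): at (9,-4), heading S

at (9,-4), heading S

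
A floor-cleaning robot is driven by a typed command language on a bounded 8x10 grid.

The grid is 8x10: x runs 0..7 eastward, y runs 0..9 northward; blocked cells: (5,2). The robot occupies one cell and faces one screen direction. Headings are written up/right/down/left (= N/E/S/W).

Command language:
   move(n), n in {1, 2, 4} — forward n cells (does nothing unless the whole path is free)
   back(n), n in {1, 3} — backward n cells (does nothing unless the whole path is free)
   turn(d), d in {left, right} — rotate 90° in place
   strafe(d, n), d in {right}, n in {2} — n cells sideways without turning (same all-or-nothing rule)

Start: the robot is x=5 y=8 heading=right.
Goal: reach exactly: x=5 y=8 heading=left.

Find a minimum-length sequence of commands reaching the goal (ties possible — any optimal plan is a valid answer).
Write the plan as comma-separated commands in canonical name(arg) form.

begin: x=5 y=8 heading=right
1. turn(right) → x=5 y=8 heading=down
2. turn(right) → x=5 y=8 heading=left
no 1-step plan works, so 2 is optimal.

turn(right), turn(right)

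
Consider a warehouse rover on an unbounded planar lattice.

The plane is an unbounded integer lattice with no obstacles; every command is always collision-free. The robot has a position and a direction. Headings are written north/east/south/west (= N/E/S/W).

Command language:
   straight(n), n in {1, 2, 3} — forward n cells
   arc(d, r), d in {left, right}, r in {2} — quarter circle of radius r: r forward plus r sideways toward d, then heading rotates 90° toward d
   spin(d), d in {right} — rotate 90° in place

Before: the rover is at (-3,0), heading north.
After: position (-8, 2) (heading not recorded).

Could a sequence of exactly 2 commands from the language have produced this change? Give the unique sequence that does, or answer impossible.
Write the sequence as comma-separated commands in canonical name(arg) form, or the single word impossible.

key: running straight(3) before arc(left, 2) would end elsewhere — order is forced
begin: at (-3,0), heading north
t=1 arc(left, 2) ⇒ at (-5,2), heading west
t=2 straight(3) ⇒ at (-8,2), heading west
uniquely the one of 36 2-step routes that fits.

arc(left, 2), straight(3)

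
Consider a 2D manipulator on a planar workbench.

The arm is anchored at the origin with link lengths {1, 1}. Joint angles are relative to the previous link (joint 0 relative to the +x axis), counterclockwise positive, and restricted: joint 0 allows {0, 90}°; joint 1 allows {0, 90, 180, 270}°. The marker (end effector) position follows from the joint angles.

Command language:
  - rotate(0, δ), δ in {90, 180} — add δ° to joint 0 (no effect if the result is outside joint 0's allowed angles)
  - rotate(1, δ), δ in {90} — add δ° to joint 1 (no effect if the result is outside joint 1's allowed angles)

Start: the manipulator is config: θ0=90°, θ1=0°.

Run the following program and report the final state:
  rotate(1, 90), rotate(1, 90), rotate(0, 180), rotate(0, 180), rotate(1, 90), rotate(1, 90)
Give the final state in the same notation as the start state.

initial: config: θ0=90°, θ1=0°
[1] after rotate(1, 90): config: θ0=90°, θ1=90°
[2] after rotate(1, 90): config: θ0=90°, θ1=180°
[3] after rotate(0, 180): config: θ0=90°, θ1=180°
[4] after rotate(0, 180): config: θ0=90°, θ1=180°
[5] after rotate(1, 90): config: θ0=90°, θ1=270°
[6] after rotate(1, 90): config: θ0=90°, θ1=0°

config: θ0=90°, θ1=0°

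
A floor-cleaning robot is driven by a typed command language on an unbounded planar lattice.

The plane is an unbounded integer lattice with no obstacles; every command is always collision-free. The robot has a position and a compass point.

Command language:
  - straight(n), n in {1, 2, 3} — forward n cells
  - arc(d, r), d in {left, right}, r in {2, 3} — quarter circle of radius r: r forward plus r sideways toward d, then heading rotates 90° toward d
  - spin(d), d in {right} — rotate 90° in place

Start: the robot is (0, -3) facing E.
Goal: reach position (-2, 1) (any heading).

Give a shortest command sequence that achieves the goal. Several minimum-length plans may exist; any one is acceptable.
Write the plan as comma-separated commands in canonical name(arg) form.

from: (0, -3) facing E
step 1 (arc(left, 3)): (3, 0) facing N
step 2 (arc(left, 3)): (0, 3) facing W
step 3 (arc(left, 2)): (-2, 1) facing S
minimal: 3 command(s), checked below 3.

arc(left, 3), arc(left, 3), arc(left, 2)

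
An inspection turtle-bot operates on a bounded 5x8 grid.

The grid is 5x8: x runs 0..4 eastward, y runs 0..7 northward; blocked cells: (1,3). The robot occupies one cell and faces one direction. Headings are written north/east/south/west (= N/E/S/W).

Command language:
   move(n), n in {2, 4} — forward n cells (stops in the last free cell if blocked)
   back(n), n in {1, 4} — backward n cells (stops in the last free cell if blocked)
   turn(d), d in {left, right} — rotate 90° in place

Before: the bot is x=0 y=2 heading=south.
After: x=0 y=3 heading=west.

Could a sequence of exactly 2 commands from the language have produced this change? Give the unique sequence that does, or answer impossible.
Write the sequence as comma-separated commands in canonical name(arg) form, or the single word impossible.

back(1), turn(right)

key: position moved to (0,3) AND the heading swung to W — translation plus rotation needed
initial: x=0 y=2 heading=south
t=1 back(1) ⇒ x=0 y=3 heading=south
t=2 turn(right) ⇒ x=0 y=3 heading=west
uniquely the one of 36 2-step routes that fits.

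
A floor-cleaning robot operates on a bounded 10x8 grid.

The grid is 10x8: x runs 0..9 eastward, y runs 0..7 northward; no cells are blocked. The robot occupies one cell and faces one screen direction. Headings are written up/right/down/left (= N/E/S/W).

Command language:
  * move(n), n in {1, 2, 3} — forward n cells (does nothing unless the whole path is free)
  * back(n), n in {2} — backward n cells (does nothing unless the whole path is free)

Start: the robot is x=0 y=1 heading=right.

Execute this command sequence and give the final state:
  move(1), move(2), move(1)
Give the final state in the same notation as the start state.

begin: x=0 y=1 heading=right
[1] after move(1): x=1 y=1 heading=right
[2] after move(2): x=3 y=1 heading=right
[3] after move(1): x=4 y=1 heading=right

x=4 y=1 heading=right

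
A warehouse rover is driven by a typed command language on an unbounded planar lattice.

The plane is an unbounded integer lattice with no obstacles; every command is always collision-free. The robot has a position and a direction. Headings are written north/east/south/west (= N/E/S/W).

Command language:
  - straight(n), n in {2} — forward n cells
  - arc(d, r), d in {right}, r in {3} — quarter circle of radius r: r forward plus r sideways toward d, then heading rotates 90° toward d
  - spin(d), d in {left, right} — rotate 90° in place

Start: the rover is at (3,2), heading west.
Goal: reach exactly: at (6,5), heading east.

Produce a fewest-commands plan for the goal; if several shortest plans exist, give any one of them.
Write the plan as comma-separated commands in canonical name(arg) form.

spin(right), arc(right, 3)

initial: at (3,2), heading west
step 1 (spin(right)): at (3,2), heading north
step 2 (arc(right, 3)): at (6,5), heading east
nothing shorter than 2 reaches the goal.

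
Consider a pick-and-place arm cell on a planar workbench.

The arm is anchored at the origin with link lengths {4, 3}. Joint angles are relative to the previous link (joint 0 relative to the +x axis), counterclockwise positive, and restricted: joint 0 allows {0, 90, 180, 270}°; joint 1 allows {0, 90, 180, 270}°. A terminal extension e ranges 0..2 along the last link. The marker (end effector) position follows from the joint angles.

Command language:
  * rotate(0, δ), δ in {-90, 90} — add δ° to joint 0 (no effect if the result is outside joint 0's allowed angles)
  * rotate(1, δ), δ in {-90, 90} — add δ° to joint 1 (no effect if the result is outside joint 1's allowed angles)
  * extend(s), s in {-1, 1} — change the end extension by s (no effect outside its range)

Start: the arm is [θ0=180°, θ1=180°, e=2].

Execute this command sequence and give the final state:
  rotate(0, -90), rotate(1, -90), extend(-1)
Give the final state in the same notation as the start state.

[θ0=90°, θ1=90°, e=1]

t0: [θ0=180°, θ1=180°, e=2]
step 1 (rotate(0, -90)): [θ0=90°, θ1=180°, e=2]
step 2 (rotate(1, -90)): [θ0=90°, θ1=90°, e=2]
step 3 (extend(-1)): [θ0=90°, θ1=90°, e=1]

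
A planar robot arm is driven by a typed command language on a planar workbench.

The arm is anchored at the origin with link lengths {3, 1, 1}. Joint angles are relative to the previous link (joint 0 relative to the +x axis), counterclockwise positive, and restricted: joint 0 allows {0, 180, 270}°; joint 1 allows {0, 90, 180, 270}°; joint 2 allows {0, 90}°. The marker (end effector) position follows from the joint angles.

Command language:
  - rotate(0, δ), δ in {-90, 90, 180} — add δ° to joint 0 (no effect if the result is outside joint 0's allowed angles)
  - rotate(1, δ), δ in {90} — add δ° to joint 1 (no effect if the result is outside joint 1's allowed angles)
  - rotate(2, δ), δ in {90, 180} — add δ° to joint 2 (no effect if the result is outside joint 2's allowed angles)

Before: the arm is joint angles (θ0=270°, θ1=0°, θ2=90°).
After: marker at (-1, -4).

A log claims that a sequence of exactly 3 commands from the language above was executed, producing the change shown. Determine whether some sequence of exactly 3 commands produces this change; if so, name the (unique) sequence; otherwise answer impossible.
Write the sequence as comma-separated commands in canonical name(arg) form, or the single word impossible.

rotate(1, 90), rotate(1, 90), rotate(1, 90)

t0: joint angles (θ0=270°, θ1=0°, θ2=90°)
step 1 (rotate(1, 90)): joint angles (θ0=270°, θ1=90°, θ2=90°)
step 2 (rotate(1, 90)): joint angles (θ0=270°, θ1=180°, θ2=90°)
step 3 (rotate(1, 90)): joint angles (θ0=270°, θ1=270°, θ2=90°)
no other 3-command option fits: unique.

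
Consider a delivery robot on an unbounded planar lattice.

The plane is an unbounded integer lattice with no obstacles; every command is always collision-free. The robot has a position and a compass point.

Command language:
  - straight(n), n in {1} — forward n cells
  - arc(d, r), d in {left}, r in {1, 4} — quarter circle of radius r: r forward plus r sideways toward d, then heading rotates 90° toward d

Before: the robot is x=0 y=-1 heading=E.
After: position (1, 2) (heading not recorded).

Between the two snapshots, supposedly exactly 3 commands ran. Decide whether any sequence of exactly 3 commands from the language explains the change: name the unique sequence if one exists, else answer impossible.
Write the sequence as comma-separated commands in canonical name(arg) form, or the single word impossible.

key: order matters: swapping arc(left, 1) and straight(1) lands elsewhere
begin: x=0 y=-1 heading=E
[1] after arc(left, 1): x=1 y=0 heading=N
[2] after straight(1): x=1 y=1 heading=N
[3] after straight(1): x=1 y=2 heading=N
uniquely the one of 27 3-step routes that fits.

arc(left, 1), straight(1), straight(1)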